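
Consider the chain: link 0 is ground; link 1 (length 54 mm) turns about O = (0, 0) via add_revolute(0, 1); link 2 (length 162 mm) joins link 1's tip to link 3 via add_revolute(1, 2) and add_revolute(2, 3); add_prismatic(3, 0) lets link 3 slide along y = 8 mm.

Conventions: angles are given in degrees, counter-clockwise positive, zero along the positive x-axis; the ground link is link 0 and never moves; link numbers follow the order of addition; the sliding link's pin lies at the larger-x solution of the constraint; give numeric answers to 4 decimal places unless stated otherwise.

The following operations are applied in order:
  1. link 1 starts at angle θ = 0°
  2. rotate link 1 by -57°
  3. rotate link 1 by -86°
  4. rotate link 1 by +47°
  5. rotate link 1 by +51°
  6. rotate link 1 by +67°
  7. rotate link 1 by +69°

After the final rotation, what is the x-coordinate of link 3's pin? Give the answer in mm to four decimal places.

geometry: r = 54 mm, L = 162 mm, e = 8 mm; θ starts at 0°
rotate link 1 by -57°: θ ← 0° -57° = -57°
rotate link 1 by -86°: θ ← -57° -86° = -143°
rotate link 1 by +47°: θ ← -143° +47° = -96°
rotate link 1 by +51°: θ ← -96° +51° = -45°
rotate link 1 by +67°: θ ← -45° +67° = 22°
rotate link 1 by +69°: θ ← 22° +69° = 91°
crank pin P = (r cos θ, r sin θ) = (-0.942430, 53.991776)
h = r sin θ − e = 53.991776 − 8 = 45.991776
x = r cos θ + √(L² − h²) = -0.942430 + 155.334338 = 154.391908

154.3919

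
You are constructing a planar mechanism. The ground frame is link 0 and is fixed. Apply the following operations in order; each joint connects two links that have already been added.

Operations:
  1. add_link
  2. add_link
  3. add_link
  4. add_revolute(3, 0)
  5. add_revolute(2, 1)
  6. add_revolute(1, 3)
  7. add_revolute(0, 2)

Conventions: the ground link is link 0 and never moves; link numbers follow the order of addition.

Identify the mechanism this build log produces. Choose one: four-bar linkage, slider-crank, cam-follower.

links: 4 (incl. ground); joints: 4 revolute, 0 prismatic, 0 higher (cam) pair, forming one closed loop
4 links in a single 4R loop → four-bar linkage

four-bar linkage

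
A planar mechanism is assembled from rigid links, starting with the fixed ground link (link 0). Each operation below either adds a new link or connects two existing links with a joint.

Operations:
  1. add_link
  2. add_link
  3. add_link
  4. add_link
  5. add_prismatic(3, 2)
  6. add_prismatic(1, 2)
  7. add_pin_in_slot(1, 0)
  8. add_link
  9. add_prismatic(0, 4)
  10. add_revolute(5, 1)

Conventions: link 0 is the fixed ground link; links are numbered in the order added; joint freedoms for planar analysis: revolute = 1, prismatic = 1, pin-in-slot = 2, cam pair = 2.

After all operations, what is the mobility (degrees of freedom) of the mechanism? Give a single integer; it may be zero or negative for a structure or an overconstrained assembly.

(L,J1,J2)=(1,0,0); link0 fixed
link1: (2,0,0)
link2: (3,0,0)
link3: (4,0,0)
link4: (5,0,0)
P 3-2 [J1]: (5,1,0)
P 1-2 [J1]: (5,2,0)
PS 1-0 [J2]: (5,2,1)
link5: (6,2,1)
P 0-4 [J1]: (6,3,1)
R 5-1 [J1]: (6,4,1)
Grübler: 3·5 − 2·4 − 1 = 6

M = 6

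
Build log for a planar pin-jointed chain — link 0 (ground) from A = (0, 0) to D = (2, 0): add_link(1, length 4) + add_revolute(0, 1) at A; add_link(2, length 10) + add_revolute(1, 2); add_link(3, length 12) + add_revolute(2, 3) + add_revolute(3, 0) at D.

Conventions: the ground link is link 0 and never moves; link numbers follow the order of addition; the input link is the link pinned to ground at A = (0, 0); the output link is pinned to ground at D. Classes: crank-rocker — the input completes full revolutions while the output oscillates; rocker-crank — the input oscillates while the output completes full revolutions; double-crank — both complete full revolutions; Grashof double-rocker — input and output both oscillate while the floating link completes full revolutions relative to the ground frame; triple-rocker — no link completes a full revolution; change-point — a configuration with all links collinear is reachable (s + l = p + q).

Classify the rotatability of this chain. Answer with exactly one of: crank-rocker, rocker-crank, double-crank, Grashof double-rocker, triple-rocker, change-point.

lengths: ground=2, input=4, coupler=10, output=12
sorted: s=2 (shortest), l=12 (longest), p+q=14
s + l = 14 vs p + q = 14
s + l = p + q → change-point (collinear configuration reachable)

change-point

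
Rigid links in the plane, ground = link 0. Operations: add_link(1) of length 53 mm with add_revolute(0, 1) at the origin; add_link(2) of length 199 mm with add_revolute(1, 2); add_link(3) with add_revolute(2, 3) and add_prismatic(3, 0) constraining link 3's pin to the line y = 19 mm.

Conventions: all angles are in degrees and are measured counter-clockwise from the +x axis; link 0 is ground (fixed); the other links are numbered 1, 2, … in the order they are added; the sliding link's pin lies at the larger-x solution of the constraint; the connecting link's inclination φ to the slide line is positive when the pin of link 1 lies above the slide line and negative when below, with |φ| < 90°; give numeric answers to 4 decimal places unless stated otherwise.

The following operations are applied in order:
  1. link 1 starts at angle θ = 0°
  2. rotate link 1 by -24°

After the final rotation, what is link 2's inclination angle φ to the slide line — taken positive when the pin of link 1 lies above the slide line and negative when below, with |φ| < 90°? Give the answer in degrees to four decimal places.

geometry: r = 53 mm, L = 199 mm, e = 19 mm; θ starts at 0°
rotate link 1 by -24°: θ ← 0° -24° = -24°
h = r sin θ − e = -21.557042 − 19 = -40.557042
sin φ = h / L = -40.557042 / 199 = -0.20380423
φ = arcsin(-0.20380423) = -11.759509°

-11.7595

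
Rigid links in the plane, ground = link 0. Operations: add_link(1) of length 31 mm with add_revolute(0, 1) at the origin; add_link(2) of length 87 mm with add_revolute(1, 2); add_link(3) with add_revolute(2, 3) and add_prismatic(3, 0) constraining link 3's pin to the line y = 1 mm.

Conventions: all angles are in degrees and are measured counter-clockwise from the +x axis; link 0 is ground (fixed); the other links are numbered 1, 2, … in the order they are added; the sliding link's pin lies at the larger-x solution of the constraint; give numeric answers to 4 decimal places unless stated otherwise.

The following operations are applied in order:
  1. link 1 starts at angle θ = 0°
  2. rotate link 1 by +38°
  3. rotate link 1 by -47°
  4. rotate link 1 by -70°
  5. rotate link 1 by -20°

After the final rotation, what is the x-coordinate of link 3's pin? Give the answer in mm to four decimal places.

geometry: r = 31 mm, L = 87 mm, e = 1 mm; θ starts at 0°
rotate link 1 by +38°: θ ← 0° +38° = 38°
rotate link 1 by -47°: θ ← 38° -47° = -9°
rotate link 1 by -70°: θ ← -9° -70° = -79°
rotate link 1 by -20°: θ ← -79° -20° = -99°
crank pin P = (r cos θ, r sin θ) = (-4.849468, -30.618339)
h = r sin θ − e = -30.618339 − 1 = -31.618339
x = r cos θ + √(L² − h²) = -4.849468 + 81.051099 = 76.201631

76.2016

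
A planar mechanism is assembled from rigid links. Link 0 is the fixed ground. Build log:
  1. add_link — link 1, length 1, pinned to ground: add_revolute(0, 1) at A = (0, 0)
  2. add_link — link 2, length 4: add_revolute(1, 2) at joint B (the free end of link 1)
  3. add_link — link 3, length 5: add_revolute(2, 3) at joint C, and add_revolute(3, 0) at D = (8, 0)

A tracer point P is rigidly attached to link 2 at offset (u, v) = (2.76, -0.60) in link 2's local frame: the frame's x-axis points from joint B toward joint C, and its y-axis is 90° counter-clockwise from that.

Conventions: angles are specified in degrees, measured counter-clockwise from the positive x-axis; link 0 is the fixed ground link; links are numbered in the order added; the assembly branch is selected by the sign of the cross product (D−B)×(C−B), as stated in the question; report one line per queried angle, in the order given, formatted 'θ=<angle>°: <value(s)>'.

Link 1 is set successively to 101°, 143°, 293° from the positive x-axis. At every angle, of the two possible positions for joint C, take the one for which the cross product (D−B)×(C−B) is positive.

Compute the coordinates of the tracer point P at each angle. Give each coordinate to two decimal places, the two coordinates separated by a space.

A=(0,0), D=(8.00,0)
θ=101°: B = A + 1.00·(cos101°, sin101°) = (-0.1908, 0.9816)
θ=101°: |BD| = 8.2494
θ=101°: circle(B,4.00) ∩ circle(D,5.00): a=3.5792, h=1.7858
θ=101°:   candidates: C₊=(3.5755,2.3289) cross=14.732; C₋=(3.1505,-1.2174) cross=-14.732
θ=101°:   branch + wants cross > 0 → take C=(3.5755,2.3289) (cross=14.732)
θ=101°: ex = (C−B)/|BC| = (0.9416,0.3368); ey = (-0.3368,0.9416)
θ=101°: P = B + 2.76·ex + -0.60·ey = (2.6100,1.3463)
θ=143°: B = A + 1.00·(cos143°, sin143°) = (-0.7986, 0.6018)
θ=143°: |BD| = 8.8192
θ=143°: circle(B,4.00) ∩ circle(D,5.00): a=3.8993, h=0.8917
θ=143°:   candidates: C₊=(3.1525,1.2253) cross=7.864; C₋=(3.0308,-0.5539) cross=-7.864
θ=143°:   branch + wants cross > 0 → take C=(3.1525,1.2253) (cross=7.864)
θ=143°: ex = (C−B)/|BC| = (0.9878,0.1559); ey = (-0.1559,0.9878)
θ=143°: P = B + 2.76·ex + -0.60·ey = (2.0212,0.4394)
θ=293°: B = A + 1.00·(cos293°, sin293°) = (0.3907, -0.9205)
θ=293°: |BD| = 7.6647
θ=293°: circle(B,4.00) ∩ circle(D,5.00): a=3.2453, h=2.3384
θ=293°:   candidates: C₊=(3.3317,1.7907) cross=17.923; C₋=(3.8933,-2.8523) cross=-17.923
θ=293°:   branch + wants cross > 0 → take C=(3.3317,1.7907) (cross=17.923)
θ=293°: ex = (C−B)/|BC| = (0.7352,0.6778); ey = (-0.6778,0.7352)
θ=293°: P = B + 2.76·ex + -0.60·ey = (2.8267,0.5091)

θ=101°: 2.61 1.35
θ=143°: 2.02 0.44
θ=293°: 2.83 0.51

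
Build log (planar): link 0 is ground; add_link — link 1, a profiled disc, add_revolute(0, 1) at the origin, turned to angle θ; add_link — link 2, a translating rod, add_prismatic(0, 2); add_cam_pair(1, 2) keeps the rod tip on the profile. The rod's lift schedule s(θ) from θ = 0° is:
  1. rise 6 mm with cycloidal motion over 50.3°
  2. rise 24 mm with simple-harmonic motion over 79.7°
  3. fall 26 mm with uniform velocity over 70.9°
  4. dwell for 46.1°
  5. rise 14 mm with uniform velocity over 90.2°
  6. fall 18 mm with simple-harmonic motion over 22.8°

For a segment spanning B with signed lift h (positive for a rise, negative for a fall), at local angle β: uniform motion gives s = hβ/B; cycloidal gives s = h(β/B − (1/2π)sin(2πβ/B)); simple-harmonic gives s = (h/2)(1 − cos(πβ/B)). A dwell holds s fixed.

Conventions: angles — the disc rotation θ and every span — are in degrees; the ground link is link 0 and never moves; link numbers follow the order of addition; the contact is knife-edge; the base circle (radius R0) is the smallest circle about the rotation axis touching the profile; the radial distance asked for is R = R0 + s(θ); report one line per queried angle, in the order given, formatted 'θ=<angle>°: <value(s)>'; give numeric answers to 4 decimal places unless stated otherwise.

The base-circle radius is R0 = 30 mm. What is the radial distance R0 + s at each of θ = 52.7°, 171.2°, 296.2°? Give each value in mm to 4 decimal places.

seg 1 [0°–50.3°] cycloidal, h=6: full span → s += 6 → s = 6.0000
seg 2 [50.3°–130°] simple-harmonic, h=24: θ=52.7° here. β=2.4, B=79.7. 24/2·(1 − cos(π·0.0301)) = 0.0537 → s = 6.0537
seg 2 [50.3°–130°] simple-harmonic, h=24: full span → s += 24 → s = 30.0000
seg 3 [130°–200.9°] uniform, h=-26: θ=171.2° here. β=41.2, B=70.9. -26·41.2/70.9 = -15.1086 → s = 14.8914
seg 3 [130°–200.9°] uniform, h=-26: full span → s += -26 → s = 4.0000
seg 4 [200.9°–247°] dwell: s stays 4.0000
seg 5 [247°–337.2°] uniform, h=14: θ=296.2° here. β=49.2, B=90.2. 14·49.2/90.2 = 7.6364 → s = 11.6364
θ=52.7°: R = R0 + s = 30 + 6.0537 = 36.0537
θ=171.2°: R = R0 + s = 30 + 14.8914 = 44.8914
θ=296.2°: R = R0 + s = 30 + 11.6364 = 41.6364

θ=52.7°: 36.0537
θ=171.2°: 44.8914
θ=296.2°: 41.6364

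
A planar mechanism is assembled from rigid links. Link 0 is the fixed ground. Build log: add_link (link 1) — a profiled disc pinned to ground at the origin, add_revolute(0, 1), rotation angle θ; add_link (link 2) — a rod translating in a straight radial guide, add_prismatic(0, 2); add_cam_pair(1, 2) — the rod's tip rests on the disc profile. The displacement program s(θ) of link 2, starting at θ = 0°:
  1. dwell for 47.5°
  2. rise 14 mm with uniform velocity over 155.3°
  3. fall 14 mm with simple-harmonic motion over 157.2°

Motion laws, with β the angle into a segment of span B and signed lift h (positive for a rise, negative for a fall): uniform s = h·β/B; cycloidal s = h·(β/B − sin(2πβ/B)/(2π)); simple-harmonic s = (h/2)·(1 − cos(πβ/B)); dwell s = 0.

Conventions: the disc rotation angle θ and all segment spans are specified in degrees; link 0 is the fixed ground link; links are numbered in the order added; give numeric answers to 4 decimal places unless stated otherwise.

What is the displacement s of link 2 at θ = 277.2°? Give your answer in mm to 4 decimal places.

seg 1 [0°–47.5°] dwell: s stays 0.0000
seg 2 [47.5°–202.8°] uniform, h=14: full span → s += 14 → s = 14.0000
seg 3 [202.8°–360°] simple-harmonic, h=-14: θ=277.2° here. β=74.4, B=157.2. -14/2·(1 − cos(π·0.4733)) = -6.4131 → s = 7.5869

7.5869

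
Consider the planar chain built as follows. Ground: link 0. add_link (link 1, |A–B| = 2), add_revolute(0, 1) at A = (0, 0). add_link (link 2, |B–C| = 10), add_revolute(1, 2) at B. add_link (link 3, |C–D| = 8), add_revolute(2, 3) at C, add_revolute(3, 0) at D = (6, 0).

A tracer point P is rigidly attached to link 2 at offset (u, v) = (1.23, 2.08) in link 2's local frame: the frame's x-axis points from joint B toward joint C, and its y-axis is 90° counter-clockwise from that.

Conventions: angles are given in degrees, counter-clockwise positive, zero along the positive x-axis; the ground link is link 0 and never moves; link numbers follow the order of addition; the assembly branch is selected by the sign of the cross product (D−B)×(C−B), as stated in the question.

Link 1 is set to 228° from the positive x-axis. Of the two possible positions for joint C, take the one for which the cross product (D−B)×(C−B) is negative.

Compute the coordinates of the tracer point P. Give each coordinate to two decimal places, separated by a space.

A=(0,0), D=(6.00,0)
B = A + 2.00·(cos228°, sin228°) = (-1.3383, -1.4863)
|BD| = 7.4873
circle(B,10.00) ∩ circle(D,8.00): a=6.1477, h=7.8871
  candidates: C₊=(3.1215,7.4642) cross=59.052; C₋=(6.2528,-7.9960) cross=-59.052
  branch - wants cross < 0 → take C=(6.2528,-7.9960) (cross=-59.052)
ex = (C−B)/|BC| = (0.7591,-0.6510); ey = (0.6510,0.7591)
P = B + 1.23·ex + 2.08·ey = (0.9495,-0.7081)

0.95 -0.71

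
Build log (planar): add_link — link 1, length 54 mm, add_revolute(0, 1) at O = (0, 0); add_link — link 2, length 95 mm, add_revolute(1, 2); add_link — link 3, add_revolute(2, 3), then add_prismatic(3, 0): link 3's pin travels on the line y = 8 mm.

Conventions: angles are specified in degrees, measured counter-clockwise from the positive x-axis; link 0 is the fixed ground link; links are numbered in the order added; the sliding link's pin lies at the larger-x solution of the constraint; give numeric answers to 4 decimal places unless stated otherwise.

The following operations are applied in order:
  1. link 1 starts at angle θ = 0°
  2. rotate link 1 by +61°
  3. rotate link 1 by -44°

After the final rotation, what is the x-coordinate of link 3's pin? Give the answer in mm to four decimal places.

geometry: r = 54 mm, L = 95 mm, e = 8 mm; θ starts at 0°
rotate link 1 by +61°: θ ← 0° +61° = 61°
rotate link 1 by -44°: θ ← 61° -44° = 17°
crank pin P = (r cos θ, r sin θ) = (51.640457, 15.788072)
h = r sin θ − e = 15.788072 − 8 = 7.788072
x = r cos θ + √(L² − h²) = 51.640457 + 94.680230 = 146.320687

146.3207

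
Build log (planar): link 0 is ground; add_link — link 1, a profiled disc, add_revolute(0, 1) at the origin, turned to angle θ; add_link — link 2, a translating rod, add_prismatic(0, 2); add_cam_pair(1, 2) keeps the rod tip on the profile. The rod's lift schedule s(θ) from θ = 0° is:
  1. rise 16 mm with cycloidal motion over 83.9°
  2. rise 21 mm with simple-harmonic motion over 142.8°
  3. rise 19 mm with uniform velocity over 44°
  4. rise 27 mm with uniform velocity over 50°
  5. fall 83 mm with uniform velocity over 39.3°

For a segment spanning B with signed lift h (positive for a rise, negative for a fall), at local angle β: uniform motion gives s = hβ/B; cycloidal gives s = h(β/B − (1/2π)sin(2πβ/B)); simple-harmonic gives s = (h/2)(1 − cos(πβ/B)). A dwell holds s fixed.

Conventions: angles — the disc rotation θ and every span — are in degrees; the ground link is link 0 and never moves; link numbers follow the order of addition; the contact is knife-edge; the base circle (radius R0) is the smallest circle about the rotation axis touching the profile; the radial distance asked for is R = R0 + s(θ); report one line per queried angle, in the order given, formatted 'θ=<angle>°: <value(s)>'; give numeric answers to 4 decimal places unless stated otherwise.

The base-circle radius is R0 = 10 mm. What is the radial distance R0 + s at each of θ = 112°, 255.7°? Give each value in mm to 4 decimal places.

seg 1 [0°–83.9°] cycloidal, h=16: full span → s += 16 → s = 16.0000
seg 2 [83.9°–226.7°] simple-harmonic, h=21: θ=112° here. β=28.1, B=142.8. 21/2·(1 − cos(π·0.1968)) = 1.9433 → s = 17.9433
seg 2 [83.9°–226.7°] simple-harmonic, h=21: full span → s += 21 → s = 37.0000
seg 3 [226.7°–270.7°] uniform, h=19: θ=255.7° here. β=29, B=44. 19·29/44 = 12.5227 → s = 49.5227
θ=112°: R = R0 + s = 10 + 17.9433 = 27.9433
θ=255.7°: R = R0 + s = 10 + 49.5227 = 59.5227

θ=112°: 27.9433
θ=255.7°: 59.5227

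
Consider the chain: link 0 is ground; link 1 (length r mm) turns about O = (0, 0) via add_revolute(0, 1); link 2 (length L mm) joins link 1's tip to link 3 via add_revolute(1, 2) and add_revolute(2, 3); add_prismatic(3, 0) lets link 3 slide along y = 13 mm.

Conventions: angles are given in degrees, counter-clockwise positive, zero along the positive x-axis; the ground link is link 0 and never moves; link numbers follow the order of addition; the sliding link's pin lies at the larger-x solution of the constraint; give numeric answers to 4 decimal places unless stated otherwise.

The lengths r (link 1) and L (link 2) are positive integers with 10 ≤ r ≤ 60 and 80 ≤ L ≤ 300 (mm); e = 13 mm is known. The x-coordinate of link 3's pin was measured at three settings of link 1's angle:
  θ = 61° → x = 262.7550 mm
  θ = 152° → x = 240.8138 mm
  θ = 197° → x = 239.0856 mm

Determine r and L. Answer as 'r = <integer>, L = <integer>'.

constraint per measurement: (x − r cos θ)² + (r sin θ − e)² = L²
subtracting the θ₁ and θ₂ equations cancels the r² and L² terms:
r = (x₁² − x₂²) / (2[(x₁cos θ₁ + e sin θ₁) − (x₂cos θ₂ + e sin θ₂)]) = 16.0000 → r = 16
L² = (x₁ − r cos θ₁)² + (r sin θ₁ − e)² = 65024.9914 → L = 255.0000 → L = 255
check at θ₃=197°: x = 239.0856 (printed 239.0856) ✓

r = 16, L = 255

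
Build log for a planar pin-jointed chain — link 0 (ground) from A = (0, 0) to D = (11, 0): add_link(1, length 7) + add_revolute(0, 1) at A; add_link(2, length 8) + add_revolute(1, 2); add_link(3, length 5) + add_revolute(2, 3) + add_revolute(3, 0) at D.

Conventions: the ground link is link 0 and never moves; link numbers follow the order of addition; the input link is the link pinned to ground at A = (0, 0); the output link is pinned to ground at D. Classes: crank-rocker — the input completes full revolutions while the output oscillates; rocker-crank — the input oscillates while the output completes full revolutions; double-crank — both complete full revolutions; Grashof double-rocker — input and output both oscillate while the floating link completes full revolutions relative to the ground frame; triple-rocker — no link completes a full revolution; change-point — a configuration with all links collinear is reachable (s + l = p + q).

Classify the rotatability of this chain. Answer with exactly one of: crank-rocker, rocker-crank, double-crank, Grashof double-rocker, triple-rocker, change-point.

lengths: ground=11, input=7, coupler=8, output=5
sorted: s=5 (shortest), l=11 (longest), p+q=15
s + l = 16 vs p + q = 15
s + l > p + q → non-Grashof → no link fully rotates → triple-rocker

triple-rocker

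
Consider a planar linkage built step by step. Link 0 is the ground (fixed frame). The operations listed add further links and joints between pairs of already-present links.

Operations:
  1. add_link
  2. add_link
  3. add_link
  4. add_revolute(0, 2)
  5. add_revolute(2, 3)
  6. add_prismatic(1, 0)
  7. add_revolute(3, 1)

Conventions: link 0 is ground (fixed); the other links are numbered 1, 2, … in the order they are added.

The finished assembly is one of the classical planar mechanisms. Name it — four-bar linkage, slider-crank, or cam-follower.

links: 4 (incl. ground); joints: 3 revolute, 1 prismatic, 0 higher (cam) pair, forming one closed loop
4 links, 3 revolutes + 1 prismatic in one loop → slider-crank

slider-crank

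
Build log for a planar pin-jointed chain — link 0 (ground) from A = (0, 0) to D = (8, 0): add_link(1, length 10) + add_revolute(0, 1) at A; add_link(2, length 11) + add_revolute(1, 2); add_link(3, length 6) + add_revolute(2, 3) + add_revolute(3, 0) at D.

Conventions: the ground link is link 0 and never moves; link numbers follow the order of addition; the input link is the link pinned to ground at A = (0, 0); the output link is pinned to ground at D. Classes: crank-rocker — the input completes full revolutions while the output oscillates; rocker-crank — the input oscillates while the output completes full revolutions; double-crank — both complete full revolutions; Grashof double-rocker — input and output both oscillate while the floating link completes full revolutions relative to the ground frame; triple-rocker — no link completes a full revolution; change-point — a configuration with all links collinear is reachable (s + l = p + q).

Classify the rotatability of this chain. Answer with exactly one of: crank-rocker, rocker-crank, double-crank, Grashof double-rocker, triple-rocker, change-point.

lengths: ground=8, input=10, coupler=11, output=6
sorted: s=6 (shortest), l=11 (longest), p+q=18
s + l = 17 vs p + q = 18
s + l < p + q (Grashof) with shortest = output link → rocker-crank

rocker-crank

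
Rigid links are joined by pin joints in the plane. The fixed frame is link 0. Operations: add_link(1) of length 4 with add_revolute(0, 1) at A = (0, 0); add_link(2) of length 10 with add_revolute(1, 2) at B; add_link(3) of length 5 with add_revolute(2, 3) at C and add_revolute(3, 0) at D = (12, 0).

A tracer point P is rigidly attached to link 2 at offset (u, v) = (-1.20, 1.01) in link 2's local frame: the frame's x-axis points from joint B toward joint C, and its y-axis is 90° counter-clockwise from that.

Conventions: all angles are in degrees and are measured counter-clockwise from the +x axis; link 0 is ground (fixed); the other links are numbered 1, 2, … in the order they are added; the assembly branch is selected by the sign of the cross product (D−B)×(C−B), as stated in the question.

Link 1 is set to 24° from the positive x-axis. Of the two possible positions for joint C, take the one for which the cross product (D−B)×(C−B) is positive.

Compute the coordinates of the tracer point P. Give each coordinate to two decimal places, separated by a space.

A=(0,0), D=(12.00,0)
B = A + 4.00·(cos24°, sin24°) = (3.6542, 1.6269)
|BD| = 8.5029
circle(B,10.00) ∩ circle(D,5.00): a=8.6617, h=4.9975
  candidates: C₊=(13.1121,4.8748) cross=42.493; C₋=(11.1996,-4.9355) cross=-42.493
  branch + wants cross > 0 → take C=(13.1121,4.8748) (cross=42.493)
ex = (C−B)/|BC| = (0.9458,0.3248); ey = (-0.3248,0.9458)
P = B + -1.20·ex + 1.01·ey = (2.1912,2.1925)

2.19 2.19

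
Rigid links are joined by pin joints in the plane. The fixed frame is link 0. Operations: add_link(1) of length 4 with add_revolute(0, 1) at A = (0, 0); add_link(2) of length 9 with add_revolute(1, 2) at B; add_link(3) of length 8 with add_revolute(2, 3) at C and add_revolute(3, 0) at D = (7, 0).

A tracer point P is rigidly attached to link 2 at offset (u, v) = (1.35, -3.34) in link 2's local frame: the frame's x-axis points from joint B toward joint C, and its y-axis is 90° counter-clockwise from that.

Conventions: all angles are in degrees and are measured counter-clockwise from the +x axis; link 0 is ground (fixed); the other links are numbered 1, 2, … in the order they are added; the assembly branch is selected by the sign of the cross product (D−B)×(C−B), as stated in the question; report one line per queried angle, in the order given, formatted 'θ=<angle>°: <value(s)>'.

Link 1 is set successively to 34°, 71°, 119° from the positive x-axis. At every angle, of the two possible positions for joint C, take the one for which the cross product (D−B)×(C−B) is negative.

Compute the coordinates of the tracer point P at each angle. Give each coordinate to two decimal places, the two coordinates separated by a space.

A=(0,0), D=(7.00,0)
θ=34°: B = A + 4.00·(cos34°, sin34°) = (3.3162, 2.2368)
θ=34°: |BD| = 4.3097
θ=34°: circle(B,9.00) ∩ circle(D,8.00): a=4.1271, h=7.9979
θ=34°:   candidates: C₊=(10.9949,6.9312) cross=34.469; C₋=(2.6930,-6.7416) cross=-34.469
θ=34°:   branch - wants cross < 0 → take C=(2.6930,-6.7416) (cross=-34.469)
θ=34°: ex = (C−B)/|BC| = (-0.0692,-0.9976); ey = (0.9976,-0.0692)
θ=34°: P = B + 1.35·ex + -3.34·ey = (-0.1093,1.1213)
θ=71°: B = A + 4.00·(cos71°, sin71°) = (1.3023, 3.7821)
θ=71°: |BD| = 6.8387
θ=71°: circle(B,9.00) ∩ circle(D,8.00): a=4.6623, h=7.6983
θ=71°:   candidates: C₊=(9.4441,7.6175) cross=52.646; C₋=(0.9293,-5.2102) cross=-52.646
θ=71°:   branch - wants cross < 0 → take C=(0.9293,-5.2102) (cross=-52.646)
θ=71°: ex = (C−B)/|BC| = (-0.0414,-0.9991); ey = (0.9991,-0.0414)
θ=71°: P = B + 1.35·ex + -3.34·ey = (-2.0908,2.5717)
θ=119°: B = A + 4.00·(cos119°, sin119°) = (-1.9392, 3.4985)
θ=119°: |BD| = 9.5994
θ=119°: circle(B,9.00) ∩ circle(D,8.00): a=5.6852, h=6.9770
θ=119°:   candidates: C₊=(5.8977,7.9237) cross=66.975; C₋=(0.8122,-5.0706) cross=-66.975
θ=119°:   branch - wants cross < 0 → take C=(0.8122,-5.0706) (cross=-66.975)
θ=119°: ex = (C−B)/|BC| = (0.3057,-0.9521); ey = (0.9521,0.3057)
θ=119°: P = B + 1.35·ex + -3.34·ey = (-4.7066,1.1920)

θ=34°: -0.11 1.12
θ=71°: -2.09 2.57
θ=119°: -4.71 1.19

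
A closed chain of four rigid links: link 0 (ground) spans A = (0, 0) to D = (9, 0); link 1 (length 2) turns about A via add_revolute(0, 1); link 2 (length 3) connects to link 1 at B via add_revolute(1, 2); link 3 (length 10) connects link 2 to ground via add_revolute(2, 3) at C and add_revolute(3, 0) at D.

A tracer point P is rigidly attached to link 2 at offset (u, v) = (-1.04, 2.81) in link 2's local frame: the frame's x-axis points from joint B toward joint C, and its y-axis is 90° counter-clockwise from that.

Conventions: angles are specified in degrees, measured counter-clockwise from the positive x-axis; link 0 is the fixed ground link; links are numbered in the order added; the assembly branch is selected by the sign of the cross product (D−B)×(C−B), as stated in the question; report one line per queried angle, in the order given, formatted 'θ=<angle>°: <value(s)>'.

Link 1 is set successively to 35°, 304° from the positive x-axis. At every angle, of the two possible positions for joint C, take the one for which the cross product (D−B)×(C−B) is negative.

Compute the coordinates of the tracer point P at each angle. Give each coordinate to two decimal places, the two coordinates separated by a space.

A=(0,0), D=(9.00,0)
θ=35°: B = A + 2.00·(cos35°, sin35°) = (1.6383, 1.1472)
θ=35°: |BD| = 7.4505
θ=35°: circle(B,3.00) ∩ circle(D,10.00): a=-2.3817, h=1.8242
θ=35°:   candidates: C₊=(-0.4341,3.3163) cross=13.591; C₋=(-0.9958,-0.2886) cross=-13.591
θ=35°:   branch - wants cross < 0 → take C=(-0.9958,-0.2886) (cross=-13.591)
θ=35°: ex = (C−B)/|BC| = (-0.8780,-0.4786); ey = (0.4786,-0.8780)
θ=35°: P = B + -1.04·ex + 2.81·ey = (3.8963,-0.8224)
θ=304°: B = A + 2.00·(cos304°, sin304°) = (1.1184, -1.6581)
θ=304°: |BD| = 8.0541
θ=304°: circle(B,3.00) ∩ circle(D,10.00): a=-1.6222, h=2.5236
θ=304°:   candidates: C₊=(-0.9886,0.4775) cross=20.325; C₋=(0.0504,-4.4616) cross=-20.325
θ=304°:   branch - wants cross < 0 → take C=(0.0504,-4.4616) (cross=-20.325)
θ=304°: ex = (C−B)/|BC| = (-0.3560,-0.9345); ey = (0.9345,-0.3560)
θ=304°: P = B + -1.04·ex + 2.81·ey = (4.1145,-1.6865)

θ=35°: 3.90 -0.82
θ=304°: 4.11 -1.69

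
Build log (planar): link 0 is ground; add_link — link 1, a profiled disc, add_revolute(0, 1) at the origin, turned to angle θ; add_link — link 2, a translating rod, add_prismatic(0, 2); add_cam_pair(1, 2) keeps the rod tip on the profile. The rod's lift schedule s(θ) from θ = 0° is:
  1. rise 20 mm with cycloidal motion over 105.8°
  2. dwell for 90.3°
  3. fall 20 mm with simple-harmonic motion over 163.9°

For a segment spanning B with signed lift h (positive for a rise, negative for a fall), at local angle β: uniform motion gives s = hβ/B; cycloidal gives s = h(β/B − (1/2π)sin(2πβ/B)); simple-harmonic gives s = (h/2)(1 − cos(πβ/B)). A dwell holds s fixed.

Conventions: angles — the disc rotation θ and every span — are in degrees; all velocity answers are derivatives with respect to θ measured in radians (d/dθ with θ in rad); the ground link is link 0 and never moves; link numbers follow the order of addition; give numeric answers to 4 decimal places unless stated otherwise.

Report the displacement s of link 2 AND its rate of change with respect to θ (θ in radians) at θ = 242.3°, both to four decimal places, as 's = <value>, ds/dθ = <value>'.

seg 1 [0°–105.8°] cycloidal, h=20: full span → s += 20 → s = 20.0000
seg 2 [105.8°–196.1°] dwell: s stays 20.0000
seg 3 [196.1°–360°] simple-harmonic, h=-20: θ=242.3° here. β=46.2, B=163.9. -20/2·(1 − cos(π·0.2819)) = -3.6714 → s = 16.3286
velocity in seg [196.1°–360°] (simple-harmonic), θ in radians: β = 46.2° = 0.8063 rad, B = 163.9° = 2.8606 rad; ds/dθ = (πh/(2B)) sin(πβ/B) = (π·(-20)/(2·2.8606)) sin(π·0.2819) = -8.503193 mm/rad

s = 16.3286, ds/dθ = -8.5032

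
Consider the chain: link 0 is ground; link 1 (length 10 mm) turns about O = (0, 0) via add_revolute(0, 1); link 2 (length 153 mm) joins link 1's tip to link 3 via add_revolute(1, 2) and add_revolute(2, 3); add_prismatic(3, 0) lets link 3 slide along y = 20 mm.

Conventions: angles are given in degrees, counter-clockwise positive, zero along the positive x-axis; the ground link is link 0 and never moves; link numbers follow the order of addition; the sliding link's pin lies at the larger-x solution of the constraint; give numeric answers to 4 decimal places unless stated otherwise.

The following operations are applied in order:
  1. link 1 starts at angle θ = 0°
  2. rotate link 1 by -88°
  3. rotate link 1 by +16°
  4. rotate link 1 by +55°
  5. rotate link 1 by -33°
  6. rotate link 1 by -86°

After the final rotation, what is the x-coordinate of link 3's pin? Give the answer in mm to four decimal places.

geometry: r = 10 mm, L = 153 mm, e = 20 mm; θ starts at 0°
rotate link 1 by -88°: θ ← 0° -88° = -88°
rotate link 1 by +16°: θ ← -88° +16° = -72°
rotate link 1 by +55°: θ ← -72° +55° = -17°
rotate link 1 by -33°: θ ← -17° -33° = -50°
rotate link 1 by -86°: θ ← -50° -86° = -136°
crank pin P = (r cos θ, r sin θ) = (-7.193398, -6.946584)
h = r sin θ − e = -6.946584 − 20 = -26.946584
x = r cos θ + √(L² − h²) = -7.193398 + 150.608372 = 143.414974

143.4150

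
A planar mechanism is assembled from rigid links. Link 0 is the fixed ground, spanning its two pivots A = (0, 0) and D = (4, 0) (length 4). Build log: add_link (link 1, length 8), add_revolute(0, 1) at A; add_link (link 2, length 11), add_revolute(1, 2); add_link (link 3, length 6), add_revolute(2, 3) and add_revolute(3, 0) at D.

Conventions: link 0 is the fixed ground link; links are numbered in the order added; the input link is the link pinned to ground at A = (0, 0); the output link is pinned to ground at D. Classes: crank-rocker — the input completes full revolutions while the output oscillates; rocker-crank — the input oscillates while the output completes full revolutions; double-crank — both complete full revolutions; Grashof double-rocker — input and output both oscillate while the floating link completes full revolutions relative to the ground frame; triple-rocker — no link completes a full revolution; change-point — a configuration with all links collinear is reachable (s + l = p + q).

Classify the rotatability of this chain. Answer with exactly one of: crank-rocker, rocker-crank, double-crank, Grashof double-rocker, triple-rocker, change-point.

lengths: ground=4, input=8, coupler=11, output=6
sorted: s=4 (shortest), l=11 (longest), p+q=14
s + l = 15 vs p + q = 14
s + l > p + q → non-Grashof → no link fully rotates → triple-rocker

triple-rocker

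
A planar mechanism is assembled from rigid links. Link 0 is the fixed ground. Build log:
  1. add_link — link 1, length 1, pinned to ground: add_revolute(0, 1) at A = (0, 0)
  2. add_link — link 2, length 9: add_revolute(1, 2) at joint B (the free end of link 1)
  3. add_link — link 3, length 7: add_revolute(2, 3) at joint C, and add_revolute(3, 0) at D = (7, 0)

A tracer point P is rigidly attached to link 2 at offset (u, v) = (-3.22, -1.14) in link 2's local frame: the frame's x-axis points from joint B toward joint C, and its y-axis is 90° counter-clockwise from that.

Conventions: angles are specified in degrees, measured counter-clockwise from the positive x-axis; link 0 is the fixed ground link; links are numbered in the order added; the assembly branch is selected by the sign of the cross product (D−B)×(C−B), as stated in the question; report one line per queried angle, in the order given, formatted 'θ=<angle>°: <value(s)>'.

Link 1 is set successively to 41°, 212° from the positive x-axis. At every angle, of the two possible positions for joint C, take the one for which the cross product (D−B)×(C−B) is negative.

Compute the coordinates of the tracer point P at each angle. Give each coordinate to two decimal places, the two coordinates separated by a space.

A=(0,0), D=(7.00,0)
θ=41°: B = A + 1.00·(cos41°, sin41°) = (0.7547, 0.6561)
θ=41°: |BD| = 6.2797
θ=41°: circle(B,9.00) ∩ circle(D,7.00): a=5.6877, h=6.9749
θ=41°:   candidates: C₊=(7.1400,6.9986) cross=43.800; C₋=(5.6826,-6.8749) cross=-43.800
θ=41°:   branch - wants cross < 0 → take C=(5.6826,-6.8749) (cross=-43.800)
θ=41°: ex = (C−B)/|BC| = (0.5475,-0.8368); ey = (0.8368,0.5475)
θ=41°: P = B + -3.22·ex + -1.14·ey = (-1.9623,2.7263)
θ=212°: B = A + 1.00·(cos212°, sin212°) = (-0.8480, -0.5299)
θ=212°: |BD| = 7.8659
θ=212°: circle(B,9.00) ∩ circle(D,7.00): a=5.9671, h=6.7375
θ=212°:   candidates: C₊=(4.6515,6.5943) cross=52.997; C₋=(5.5593,-6.8501) cross=-52.997
θ=212°:   branch - wants cross < 0 → take C=(5.5593,-6.8501) (cross=-52.997)
θ=212°: ex = (C−B)/|BC| = (0.7119,-0.7022); ey = (0.7022,0.7119)
θ=212°: P = B + -3.22·ex + -1.14·ey = (-3.9410,0.9197)

θ=41°: -1.96 2.73
θ=212°: -3.94 0.92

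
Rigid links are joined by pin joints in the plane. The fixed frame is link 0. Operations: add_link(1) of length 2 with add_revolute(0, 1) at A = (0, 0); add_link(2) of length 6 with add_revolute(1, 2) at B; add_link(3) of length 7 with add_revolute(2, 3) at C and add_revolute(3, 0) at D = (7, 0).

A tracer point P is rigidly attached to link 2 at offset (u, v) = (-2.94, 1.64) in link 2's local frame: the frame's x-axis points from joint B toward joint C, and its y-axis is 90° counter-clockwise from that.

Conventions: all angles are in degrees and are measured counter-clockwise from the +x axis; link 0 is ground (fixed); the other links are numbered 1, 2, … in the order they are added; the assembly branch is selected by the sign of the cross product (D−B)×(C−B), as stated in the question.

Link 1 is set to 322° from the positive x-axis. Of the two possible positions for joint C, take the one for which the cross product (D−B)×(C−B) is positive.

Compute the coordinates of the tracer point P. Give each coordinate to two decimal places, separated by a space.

A=(0,0), D=(7.00,0)
B = A + 2.00·(cos322°, sin322°) = (1.5760, -1.2313)
|BD| = 5.5620
circle(B,6.00) ∩ circle(D,7.00): a=1.6123, h=5.7793
  candidates: C₊=(1.8689,4.7615) cross=32.144; C₋=(4.4278,-6.5103) cross=-32.144
  branch + wants cross > 0 → take C=(1.8689,4.7615) (cross=32.144)
ex = (C−B)/|BC| = (0.0488,0.9988); ey = (-0.9988,0.0488)
P = B + -2.94·ex + 1.64·ey = (-0.2055,-4.0878)

-0.21 -4.09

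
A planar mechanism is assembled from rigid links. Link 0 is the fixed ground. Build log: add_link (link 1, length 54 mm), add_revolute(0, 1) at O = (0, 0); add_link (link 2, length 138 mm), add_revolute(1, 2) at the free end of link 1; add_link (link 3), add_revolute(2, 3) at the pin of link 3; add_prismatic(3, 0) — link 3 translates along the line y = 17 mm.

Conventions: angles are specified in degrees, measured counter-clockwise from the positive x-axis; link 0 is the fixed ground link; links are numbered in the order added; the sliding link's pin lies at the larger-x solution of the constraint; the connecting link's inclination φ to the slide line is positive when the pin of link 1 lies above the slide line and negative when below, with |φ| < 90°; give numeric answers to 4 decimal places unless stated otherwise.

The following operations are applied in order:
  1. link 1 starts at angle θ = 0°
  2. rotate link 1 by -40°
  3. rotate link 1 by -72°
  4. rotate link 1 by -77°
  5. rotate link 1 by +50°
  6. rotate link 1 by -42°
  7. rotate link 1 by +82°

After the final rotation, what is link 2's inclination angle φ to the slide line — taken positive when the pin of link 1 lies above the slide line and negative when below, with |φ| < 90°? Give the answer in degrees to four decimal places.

geometry: r = 54 mm, L = 138 mm, e = 17 mm; θ starts at 0°
rotate link 1 by -40°: θ ← 0° -40° = -40°
rotate link 1 by -72°: θ ← -40° -72° = -112°
rotate link 1 by -77°: θ ← -112° -77° = -189°
rotate link 1 by +50°: θ ← -189° +50° = -139°
rotate link 1 by -42°: θ ← -139° -42° = -181°
rotate link 1 by +82°: θ ← -181° +82° = -99°
h = r sin θ − e = -53.335170 − 17 = -70.335170
sin φ = h / L = -70.335170 / 138 = -0.50967515
φ = arcsin(-0.50967515) = -30.642194°

-30.6422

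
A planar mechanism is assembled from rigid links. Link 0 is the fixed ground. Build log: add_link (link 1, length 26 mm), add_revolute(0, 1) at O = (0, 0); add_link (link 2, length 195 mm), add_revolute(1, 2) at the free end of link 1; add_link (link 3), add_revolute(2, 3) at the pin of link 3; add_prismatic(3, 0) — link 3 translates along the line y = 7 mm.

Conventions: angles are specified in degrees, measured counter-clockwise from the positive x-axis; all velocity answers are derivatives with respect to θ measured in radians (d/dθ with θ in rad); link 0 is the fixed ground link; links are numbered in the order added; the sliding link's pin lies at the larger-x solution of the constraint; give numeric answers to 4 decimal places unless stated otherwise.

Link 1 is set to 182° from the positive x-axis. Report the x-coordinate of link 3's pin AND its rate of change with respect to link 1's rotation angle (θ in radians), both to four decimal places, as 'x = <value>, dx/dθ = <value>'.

geometry: r = 26 mm, L = 195 mm, e = 7 mm
crank pin P = (r cos θ, r sin θ) = (-25.984162, -0.907387)
h = r sin θ − e = -0.907387 − 7 = -7.907387
x = r cos θ + √(L² − h²) = -25.984162 + 194.839609 = 168.855447
dx/dθ = −r sin θ − h·r cos θ/√(L² − h²) (θ in radians; h = -7.907387) = -0.147156

x = 168.8554, dx/dθ = -0.1472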